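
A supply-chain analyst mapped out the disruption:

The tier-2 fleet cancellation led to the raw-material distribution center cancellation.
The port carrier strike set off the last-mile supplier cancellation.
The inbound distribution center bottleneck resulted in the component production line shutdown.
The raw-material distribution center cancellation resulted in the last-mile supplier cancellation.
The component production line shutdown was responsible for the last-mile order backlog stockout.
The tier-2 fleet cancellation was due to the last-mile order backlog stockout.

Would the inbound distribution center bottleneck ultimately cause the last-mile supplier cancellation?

Yes

There is a causal chain: the inbound distribution center bottleneck → the component production line shutdown → the last-mile order backlog stockout → the tier-2 fleet cancellation → the raw-material distribution center cancellation → the last-mile supplier cancellation.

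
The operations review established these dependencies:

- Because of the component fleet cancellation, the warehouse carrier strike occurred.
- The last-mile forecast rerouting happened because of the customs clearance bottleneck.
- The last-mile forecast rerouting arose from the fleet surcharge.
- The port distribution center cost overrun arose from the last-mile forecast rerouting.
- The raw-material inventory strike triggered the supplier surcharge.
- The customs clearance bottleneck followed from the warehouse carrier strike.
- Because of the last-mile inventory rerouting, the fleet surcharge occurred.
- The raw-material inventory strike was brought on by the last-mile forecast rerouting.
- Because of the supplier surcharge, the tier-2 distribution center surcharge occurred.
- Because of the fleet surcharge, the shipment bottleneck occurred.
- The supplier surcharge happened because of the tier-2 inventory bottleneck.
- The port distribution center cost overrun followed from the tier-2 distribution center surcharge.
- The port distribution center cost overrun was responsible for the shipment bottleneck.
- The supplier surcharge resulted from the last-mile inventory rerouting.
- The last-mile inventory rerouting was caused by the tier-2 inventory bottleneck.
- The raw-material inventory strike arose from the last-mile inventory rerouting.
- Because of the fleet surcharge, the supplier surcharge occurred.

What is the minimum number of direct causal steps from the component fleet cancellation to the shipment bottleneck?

Shortest chain: the component fleet cancellation → the warehouse carrier strike → the customs clearance bottleneck → the last-mile forecast rerouting → the port distribution center cost overrun → the shipment bottleneck.

5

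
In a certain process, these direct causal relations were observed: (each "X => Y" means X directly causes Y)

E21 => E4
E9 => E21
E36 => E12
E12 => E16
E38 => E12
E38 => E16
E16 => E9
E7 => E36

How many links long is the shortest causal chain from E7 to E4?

6

Shortest chain: E7 → E36 → E12 → E16 → E9 → E21 → E4.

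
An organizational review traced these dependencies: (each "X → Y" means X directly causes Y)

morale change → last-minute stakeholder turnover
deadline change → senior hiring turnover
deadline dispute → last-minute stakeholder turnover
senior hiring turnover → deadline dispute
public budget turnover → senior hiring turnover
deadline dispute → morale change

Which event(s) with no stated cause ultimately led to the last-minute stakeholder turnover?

the deadline change, the public budget turnover

Tracing upstream from the last-minute stakeholder turnover: the last-minute stakeholder turnover ← the deadline dispute ← the senior hiring turnover ← the public budget turnover.
A separate upstream branch: the last-minute stakeholder turnover ← the deadline dispute ← the senior hiring turnover ← the deadline change.
Each of those chain origins has no stated cause.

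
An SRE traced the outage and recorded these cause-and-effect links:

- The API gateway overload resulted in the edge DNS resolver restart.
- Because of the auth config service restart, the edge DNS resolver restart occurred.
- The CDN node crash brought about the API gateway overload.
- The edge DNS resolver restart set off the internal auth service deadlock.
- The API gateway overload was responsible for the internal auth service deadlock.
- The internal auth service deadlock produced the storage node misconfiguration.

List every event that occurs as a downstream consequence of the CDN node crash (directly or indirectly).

the API gateway overload, the edge DNS resolver restart, the internal auth service deadlock, the storage node misconfiguration

Direct effects: the API gateway overload.
2 steps out: the edge DNS resolver restart, the internal auth service deadlock.
3 steps out: the storage node misconfiguration.
Not reachable from it: the auth config service restart.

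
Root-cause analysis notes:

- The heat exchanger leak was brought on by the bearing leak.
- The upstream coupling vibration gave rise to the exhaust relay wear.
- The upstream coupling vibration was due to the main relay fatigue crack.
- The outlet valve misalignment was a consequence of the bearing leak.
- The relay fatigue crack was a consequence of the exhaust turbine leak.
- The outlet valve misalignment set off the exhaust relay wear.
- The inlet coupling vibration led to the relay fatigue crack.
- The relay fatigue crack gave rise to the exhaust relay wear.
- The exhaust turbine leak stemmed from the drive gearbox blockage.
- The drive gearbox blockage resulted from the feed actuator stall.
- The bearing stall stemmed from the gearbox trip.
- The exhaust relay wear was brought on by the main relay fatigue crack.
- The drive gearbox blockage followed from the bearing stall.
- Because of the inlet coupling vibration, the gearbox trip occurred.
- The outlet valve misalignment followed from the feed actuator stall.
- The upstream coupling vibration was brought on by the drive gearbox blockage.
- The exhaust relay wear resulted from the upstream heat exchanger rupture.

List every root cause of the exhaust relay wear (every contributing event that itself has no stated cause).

Tracing upstream from the exhaust relay wear: the exhaust relay wear ← the relay fatigue crack ← the inlet coupling vibration.
A separate upstream branch: the exhaust relay wear ← the outlet valve misalignment ← the bearing leak.
A separate upstream branch: the exhaust relay wear ← the outlet valve misalignment ← the feed actuator stall.
A separate upstream branch: the exhaust relay wear ← the main relay fatigue crack.
A separate upstream branch: the exhaust relay wear ← the upstream heat exchanger rupture.
Each of those chain origins has no stated cause.

the bearing leak, the feed actuator stall, the inlet coupling vibration, the main relay fatigue crack, the upstream heat exchanger rupture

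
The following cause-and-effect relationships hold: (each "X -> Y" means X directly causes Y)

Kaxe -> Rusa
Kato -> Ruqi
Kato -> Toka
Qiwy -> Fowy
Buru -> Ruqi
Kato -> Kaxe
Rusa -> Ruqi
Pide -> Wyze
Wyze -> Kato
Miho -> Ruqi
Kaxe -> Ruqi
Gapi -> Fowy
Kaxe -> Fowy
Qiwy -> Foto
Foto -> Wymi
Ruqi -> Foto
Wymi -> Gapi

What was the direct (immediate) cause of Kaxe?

Upstream contributors include Pide, Wyze, but only Kato feeds directly into Kaxe.

Kato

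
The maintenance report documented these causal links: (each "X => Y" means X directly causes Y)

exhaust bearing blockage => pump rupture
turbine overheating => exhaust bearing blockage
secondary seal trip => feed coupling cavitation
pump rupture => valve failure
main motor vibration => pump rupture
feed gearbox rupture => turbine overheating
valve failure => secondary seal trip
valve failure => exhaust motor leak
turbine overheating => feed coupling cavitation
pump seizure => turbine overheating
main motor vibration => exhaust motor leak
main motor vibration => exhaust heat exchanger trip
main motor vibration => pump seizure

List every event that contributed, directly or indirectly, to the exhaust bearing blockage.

the feed gearbox rupture, the main motor vibration, the pump seizure, the turbine overheating

Immediate cause of the exhaust bearing blockage: the turbine overheating.
Further upstream: the main motor vibration, the pump seizure, the feed gearbox rupture.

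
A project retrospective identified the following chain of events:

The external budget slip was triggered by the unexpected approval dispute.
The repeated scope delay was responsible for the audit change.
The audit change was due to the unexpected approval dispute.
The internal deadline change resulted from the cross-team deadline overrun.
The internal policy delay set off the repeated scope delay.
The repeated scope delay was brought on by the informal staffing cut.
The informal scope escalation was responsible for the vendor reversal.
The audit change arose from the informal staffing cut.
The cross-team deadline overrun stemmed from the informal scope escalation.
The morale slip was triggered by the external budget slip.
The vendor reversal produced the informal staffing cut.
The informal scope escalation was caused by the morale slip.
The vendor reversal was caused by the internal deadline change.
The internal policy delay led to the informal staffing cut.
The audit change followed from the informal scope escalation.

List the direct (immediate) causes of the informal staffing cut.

Upstream contributors include the unexpected approval dispute, the external budget slip, the morale slip, the informal scope escalation, the cross-team deadline overrun, the internal deadline change, but only the internal policy delay, the vendor reversal feed directly into the informal staffing cut.

the internal policy delay, the vendor reversal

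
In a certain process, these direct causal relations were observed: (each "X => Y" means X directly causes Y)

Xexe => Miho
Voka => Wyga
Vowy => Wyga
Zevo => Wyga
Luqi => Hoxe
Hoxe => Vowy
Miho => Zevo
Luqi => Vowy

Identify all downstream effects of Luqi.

Direct effects: Hoxe, Vowy.
2 steps out: Wyga.
Not reachable from it: Xexe, Miho, Zevo, Voka.

Hoxe, Vowy, Wyga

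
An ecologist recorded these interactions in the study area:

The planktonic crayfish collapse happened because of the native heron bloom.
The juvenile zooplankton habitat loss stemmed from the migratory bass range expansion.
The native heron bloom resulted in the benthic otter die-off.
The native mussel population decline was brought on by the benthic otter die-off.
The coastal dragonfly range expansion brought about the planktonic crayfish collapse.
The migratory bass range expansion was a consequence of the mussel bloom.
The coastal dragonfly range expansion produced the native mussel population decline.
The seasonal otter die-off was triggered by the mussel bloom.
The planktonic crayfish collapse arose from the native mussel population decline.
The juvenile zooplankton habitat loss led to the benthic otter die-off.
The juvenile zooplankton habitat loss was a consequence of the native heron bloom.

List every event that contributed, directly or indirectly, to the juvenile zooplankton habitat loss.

Immediate causes of the juvenile zooplankton habitat loss: the migratory bass range expansion, the native heron bloom.
Further upstream: the mussel bloom.

the migratory bass range expansion, the mussel bloom, the native heron bloom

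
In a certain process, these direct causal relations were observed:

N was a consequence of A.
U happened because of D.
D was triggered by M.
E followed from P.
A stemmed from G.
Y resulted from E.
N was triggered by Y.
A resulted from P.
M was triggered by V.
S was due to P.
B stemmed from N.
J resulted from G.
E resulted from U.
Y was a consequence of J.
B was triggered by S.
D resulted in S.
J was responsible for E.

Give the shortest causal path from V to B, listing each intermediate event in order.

V → M → D → S → B

V → M
M → D
D → S
S → B
Length: 4 steps.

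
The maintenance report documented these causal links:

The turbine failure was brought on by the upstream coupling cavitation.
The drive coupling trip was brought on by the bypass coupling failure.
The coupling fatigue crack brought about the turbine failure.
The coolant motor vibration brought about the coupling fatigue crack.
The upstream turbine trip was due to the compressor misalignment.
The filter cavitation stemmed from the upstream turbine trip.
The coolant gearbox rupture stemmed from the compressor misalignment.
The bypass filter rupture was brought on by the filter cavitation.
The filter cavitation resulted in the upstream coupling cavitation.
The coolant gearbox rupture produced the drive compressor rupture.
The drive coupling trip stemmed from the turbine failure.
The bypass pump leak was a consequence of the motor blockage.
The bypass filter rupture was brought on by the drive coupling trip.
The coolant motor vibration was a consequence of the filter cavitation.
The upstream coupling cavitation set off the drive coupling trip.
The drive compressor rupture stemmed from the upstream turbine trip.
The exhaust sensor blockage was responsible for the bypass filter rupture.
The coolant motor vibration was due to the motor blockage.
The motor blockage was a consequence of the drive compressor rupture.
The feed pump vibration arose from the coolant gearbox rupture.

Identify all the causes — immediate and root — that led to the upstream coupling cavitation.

Immediate cause of the upstream coupling cavitation: the filter cavitation.
Further upstream: the compressor misalignment, the upstream turbine trip.

the compressor misalignment, the filter cavitation, the upstream turbine trip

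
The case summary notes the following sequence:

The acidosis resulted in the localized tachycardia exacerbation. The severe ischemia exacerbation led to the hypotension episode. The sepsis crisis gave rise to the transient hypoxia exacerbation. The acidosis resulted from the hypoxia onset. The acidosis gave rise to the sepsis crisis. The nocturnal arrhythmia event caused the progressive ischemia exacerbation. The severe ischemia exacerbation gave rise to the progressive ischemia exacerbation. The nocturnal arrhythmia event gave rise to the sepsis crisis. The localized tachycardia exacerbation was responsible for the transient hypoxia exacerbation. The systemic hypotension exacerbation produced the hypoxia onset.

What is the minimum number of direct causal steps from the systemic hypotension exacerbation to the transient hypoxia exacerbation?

4

Shortest chain: the systemic hypotension exacerbation → the hypoxia onset → the acidosis → the localized tachycardia exacerbation → the transient hypoxia exacerbation.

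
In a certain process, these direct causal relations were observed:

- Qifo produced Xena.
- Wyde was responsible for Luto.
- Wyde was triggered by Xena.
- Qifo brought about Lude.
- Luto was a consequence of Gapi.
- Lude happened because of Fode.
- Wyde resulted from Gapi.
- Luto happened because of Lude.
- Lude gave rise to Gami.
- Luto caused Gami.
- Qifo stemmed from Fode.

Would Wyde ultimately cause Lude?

Wyde leads to Luto, Gami; Lude is not among them.

No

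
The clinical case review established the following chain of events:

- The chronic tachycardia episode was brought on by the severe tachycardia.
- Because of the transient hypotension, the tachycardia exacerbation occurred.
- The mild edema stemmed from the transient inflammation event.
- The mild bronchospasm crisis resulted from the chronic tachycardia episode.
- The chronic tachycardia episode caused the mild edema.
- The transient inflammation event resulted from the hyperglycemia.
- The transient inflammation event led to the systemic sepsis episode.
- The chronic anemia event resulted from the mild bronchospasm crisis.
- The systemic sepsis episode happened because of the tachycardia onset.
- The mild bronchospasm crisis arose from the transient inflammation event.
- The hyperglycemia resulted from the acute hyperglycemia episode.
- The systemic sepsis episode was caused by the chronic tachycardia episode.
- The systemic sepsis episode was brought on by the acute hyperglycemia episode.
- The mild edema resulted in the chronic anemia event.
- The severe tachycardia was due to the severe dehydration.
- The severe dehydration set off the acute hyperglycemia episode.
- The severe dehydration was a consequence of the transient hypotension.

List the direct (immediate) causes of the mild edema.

the chronic tachycardia episode, the transient inflammation event

Upstream contributors include the transient hypotension, the severe dehydration, the acute hyperglycemia episode, the hyperglycemia, the severe tachycardia, but only the chronic tachycardia episode, the transient inflammation event feed directly into the mild edema.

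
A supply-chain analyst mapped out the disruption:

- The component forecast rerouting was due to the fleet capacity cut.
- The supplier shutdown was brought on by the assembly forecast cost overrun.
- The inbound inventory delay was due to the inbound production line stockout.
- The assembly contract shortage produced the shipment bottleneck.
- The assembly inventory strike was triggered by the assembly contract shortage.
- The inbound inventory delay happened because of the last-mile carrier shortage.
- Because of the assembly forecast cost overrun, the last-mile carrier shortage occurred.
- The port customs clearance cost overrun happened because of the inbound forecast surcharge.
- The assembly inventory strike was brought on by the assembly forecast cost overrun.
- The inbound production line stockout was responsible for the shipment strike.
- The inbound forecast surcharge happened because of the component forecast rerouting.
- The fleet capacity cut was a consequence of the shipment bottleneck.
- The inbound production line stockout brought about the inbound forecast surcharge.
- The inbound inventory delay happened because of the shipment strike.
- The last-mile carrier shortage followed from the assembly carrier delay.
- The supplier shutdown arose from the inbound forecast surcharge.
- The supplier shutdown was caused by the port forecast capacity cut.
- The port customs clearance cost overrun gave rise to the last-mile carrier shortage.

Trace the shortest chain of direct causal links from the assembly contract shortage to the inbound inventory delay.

the assembly contract shortage → the shipment bottleneck
the shipment bottleneck → the fleet capacity cut
the fleet capacity cut → the component forecast rerouting
the component forecast rerouting → the inbound forecast surcharge
the inbound forecast surcharge → the port customs clearance cost overrun
the port customs clearance cost overrun → the last-mile carrier shortage
the last-mile carrier shortage → the inbound inventory delay
Length: 7 steps.

the assembly contract shortage → the shipment bottleneck → the fleet capacity cut → the component forecast rerouting → the inbound forecast surcharge → the port customs clearance cost overrun → the last-mile carrier shortage → the inbound inventory delay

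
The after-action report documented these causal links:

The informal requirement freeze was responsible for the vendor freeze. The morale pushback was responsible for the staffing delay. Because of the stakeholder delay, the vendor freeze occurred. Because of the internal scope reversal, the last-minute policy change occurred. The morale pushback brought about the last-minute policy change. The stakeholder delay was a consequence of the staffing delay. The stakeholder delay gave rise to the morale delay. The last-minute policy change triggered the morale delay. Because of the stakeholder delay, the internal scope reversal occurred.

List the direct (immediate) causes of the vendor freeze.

the informal requirement freeze, the stakeholder delay

Upstream contributors include the morale pushback, the staffing delay, but only the informal requirement freeze, the stakeholder delay feed directly into the vendor freeze.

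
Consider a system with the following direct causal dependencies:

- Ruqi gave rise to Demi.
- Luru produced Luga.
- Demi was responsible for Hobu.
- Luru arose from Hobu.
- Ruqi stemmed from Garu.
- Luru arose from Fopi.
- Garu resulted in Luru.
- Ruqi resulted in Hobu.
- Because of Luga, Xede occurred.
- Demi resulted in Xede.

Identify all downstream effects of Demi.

Direct effects: Hobu, Xede.
2 steps out: Luru.
3 steps out: Luga.
Not reachable from it: Garu, Ruqi, Fopi.

Hobu, Luga, Luru, Xede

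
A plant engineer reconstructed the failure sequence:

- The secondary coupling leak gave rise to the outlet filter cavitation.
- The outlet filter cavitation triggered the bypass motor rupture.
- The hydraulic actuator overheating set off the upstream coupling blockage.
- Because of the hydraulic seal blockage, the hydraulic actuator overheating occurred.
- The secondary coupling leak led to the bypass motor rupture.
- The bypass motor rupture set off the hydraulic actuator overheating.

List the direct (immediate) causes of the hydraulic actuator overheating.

the bypass motor rupture, the hydraulic seal blockage

Upstream contributors include the secondary coupling leak, the outlet filter cavitation, but only the bypass motor rupture, the hydraulic seal blockage feed directly into the hydraulic actuator overheating.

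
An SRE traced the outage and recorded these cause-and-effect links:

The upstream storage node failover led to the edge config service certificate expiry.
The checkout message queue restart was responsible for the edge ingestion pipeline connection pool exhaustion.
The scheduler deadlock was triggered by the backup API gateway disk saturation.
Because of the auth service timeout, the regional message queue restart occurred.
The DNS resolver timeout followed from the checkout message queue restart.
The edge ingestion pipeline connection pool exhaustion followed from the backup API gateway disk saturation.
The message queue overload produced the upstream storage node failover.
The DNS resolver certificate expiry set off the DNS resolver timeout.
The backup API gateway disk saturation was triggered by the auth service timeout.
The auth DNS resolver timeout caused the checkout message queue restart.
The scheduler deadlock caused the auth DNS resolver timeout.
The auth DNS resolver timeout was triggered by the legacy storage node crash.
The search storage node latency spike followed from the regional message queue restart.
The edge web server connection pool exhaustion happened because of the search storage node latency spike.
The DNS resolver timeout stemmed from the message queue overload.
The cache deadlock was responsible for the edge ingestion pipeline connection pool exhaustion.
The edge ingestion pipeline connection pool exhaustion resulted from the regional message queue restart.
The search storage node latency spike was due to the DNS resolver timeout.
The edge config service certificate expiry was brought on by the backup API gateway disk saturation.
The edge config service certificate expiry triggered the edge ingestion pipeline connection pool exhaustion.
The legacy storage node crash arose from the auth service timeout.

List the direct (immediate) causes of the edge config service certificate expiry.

the backup API gateway disk saturation, the upstream storage node failover

Upstream contributors include the message queue overload, the auth service timeout, but only the backup API gateway disk saturation, the upstream storage node failover feed directly into the edge config service certificate expiry.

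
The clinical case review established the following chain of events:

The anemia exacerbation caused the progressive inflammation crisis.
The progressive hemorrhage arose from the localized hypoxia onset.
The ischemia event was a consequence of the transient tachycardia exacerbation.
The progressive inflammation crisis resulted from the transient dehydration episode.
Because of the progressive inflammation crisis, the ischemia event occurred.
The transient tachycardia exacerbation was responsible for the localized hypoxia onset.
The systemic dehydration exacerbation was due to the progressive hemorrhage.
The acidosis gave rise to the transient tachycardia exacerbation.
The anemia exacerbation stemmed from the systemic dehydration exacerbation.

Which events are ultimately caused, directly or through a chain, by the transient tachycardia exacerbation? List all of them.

Direct effects: the localized hypoxia onset, the ischemia event.
2 steps out: the progressive hemorrhage.
3 steps out: the systemic dehydration exacerbation.
4 steps out: the anemia exacerbation.
5 steps out: the progressive inflammation crisis.
Not reachable from it: the transient dehydration episode, the acidosis.

the anemia exacerbation, the ischemia event, the localized hypoxia onset, the progressive hemorrhage, the progressive inflammation crisis, the systemic dehydration exacerbation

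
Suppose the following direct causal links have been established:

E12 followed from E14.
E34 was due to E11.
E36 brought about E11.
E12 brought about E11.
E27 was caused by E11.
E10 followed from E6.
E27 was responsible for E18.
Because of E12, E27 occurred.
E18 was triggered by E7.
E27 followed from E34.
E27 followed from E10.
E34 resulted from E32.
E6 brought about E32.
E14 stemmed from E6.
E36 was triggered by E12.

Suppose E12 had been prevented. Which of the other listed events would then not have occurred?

Downstream of E12: E36, E11, E34, E27, E18.
Of those, still caused via another path: E34, E27, E18.
The remainder have no surviving cause.

E11, E36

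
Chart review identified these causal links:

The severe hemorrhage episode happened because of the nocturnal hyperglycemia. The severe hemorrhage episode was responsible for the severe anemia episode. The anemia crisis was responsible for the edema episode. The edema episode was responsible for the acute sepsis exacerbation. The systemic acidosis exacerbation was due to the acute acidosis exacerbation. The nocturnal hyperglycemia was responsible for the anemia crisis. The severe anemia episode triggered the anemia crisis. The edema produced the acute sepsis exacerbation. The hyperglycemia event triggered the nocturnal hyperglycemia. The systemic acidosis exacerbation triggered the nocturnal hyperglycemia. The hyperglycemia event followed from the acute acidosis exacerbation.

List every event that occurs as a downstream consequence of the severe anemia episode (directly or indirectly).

Direct effects: the anemia crisis.
2 steps out: the edema episode.
3 steps out: the acute sepsis exacerbation.
Not reachable from it: the acute acidosis exacerbation, the hyperglycemia event, the systemic acidosis exacerbation, the nocturnal hyperglycemia, the severe hemorrhage episode, the edema.

the acute sepsis exacerbation, the anemia crisis, the edema episode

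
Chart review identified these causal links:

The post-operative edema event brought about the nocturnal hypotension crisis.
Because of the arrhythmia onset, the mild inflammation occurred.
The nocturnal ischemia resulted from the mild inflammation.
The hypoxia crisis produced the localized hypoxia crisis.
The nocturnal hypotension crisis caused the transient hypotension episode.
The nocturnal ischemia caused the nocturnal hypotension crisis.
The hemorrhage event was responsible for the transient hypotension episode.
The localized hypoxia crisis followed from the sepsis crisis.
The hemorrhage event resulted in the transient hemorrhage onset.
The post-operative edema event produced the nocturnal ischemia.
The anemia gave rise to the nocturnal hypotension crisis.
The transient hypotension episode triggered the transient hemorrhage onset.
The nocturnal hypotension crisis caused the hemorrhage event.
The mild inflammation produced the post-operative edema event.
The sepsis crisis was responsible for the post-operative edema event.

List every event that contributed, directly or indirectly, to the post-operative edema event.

the arrhythmia onset, the mild inflammation, the sepsis crisis

Immediate causes of the post-operative edema event: the sepsis crisis, the mild inflammation.
Further upstream: the arrhythmia onset.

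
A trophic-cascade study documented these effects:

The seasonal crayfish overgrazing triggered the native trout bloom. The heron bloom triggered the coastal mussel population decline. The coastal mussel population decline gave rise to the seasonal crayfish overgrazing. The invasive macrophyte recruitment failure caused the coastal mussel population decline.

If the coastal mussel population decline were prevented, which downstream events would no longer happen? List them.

Downstream of the coastal mussel population decline: the seasonal crayfish overgrazing, the native trout bloom.

the native trout bloom, the seasonal crayfish overgrazing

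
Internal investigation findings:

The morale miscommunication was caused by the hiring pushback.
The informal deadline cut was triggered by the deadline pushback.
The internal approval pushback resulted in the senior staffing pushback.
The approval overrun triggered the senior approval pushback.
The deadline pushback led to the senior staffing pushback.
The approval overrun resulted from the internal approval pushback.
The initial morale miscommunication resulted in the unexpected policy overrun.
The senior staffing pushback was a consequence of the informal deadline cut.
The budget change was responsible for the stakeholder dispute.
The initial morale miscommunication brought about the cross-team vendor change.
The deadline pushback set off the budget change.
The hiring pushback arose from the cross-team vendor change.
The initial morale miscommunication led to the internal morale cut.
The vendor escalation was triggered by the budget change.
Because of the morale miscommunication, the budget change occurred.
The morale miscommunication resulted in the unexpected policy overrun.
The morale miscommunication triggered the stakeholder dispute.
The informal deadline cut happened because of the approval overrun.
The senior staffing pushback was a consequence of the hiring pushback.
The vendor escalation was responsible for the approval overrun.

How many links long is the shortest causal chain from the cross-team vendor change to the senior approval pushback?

6

Shortest chain: the cross-team vendor change → the hiring pushback → the morale miscommunication → the budget change → the vendor escalation → the approval overrun → the senior approval pushback.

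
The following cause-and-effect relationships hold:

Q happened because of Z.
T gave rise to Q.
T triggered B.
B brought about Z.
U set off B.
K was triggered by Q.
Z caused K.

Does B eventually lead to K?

Yes

There is a causal chain: B → Z → K.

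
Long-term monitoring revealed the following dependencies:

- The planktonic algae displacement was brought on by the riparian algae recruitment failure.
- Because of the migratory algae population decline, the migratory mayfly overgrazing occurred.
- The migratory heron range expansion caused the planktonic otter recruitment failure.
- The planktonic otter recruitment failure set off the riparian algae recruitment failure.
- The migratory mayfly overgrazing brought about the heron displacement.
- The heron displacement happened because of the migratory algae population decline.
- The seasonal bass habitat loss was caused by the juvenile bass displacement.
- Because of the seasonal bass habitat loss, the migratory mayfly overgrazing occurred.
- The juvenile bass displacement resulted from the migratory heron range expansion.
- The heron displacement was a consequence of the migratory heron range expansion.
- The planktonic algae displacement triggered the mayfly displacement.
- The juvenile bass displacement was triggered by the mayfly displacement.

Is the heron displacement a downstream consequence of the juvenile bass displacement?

Yes

There is a causal chain: the juvenile bass displacement → the seasonal bass habitat loss → the migratory mayfly overgrazing → the heron displacement.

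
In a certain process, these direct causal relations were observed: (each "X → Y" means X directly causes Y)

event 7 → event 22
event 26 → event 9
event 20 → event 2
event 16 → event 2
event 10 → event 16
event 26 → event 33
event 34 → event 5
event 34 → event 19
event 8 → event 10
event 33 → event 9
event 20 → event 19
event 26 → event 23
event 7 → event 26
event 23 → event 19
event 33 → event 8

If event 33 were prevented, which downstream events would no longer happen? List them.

Downstream of event 33: event 8, event 10, event 16, event 2, event 9.
Of those, still caused via another path: event 2, event 9.
The remainder have no surviving cause.

event 10, event 16, event 8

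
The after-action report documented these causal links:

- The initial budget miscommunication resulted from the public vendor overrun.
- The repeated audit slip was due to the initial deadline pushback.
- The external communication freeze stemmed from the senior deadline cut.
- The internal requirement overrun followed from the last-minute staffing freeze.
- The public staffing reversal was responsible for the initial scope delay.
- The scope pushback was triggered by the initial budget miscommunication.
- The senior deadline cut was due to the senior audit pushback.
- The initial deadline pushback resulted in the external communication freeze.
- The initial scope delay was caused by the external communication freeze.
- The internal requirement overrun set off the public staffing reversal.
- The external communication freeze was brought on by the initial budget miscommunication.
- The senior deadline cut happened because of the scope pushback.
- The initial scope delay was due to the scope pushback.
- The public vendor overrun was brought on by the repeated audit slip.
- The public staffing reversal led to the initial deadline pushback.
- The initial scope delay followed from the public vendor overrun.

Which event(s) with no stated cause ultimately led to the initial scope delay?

the last-minute staffing freeze, the senior audit pushback

Tracing upstream from the initial scope delay: the initial scope delay ← the public staffing reversal ← the internal requirement overrun ← the last-minute staffing freeze.
A separate upstream branch: the initial scope delay ← the external communication freeze ← the senior deadline cut ← the senior audit pushback.
Each of those chain origins has no stated cause.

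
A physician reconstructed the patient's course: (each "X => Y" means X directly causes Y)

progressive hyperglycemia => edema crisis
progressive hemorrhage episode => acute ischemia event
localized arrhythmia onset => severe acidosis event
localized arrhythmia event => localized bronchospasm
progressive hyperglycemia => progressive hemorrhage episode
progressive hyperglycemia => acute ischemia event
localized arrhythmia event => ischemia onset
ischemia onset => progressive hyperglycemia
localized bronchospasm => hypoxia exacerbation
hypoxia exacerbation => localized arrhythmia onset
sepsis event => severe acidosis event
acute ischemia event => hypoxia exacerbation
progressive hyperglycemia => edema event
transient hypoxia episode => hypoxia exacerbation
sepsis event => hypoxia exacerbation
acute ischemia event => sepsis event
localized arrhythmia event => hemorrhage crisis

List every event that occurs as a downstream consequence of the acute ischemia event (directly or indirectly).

the hypoxia exacerbation, the localized arrhythmia onset, the sepsis event, the severe acidosis event

Direct effects: the sepsis event, the hypoxia exacerbation.
2 steps out: the localized arrhythmia onset, the severe acidosis event.
Not reachable from it: the localized arrhythmia event, the localized bronchospasm, the ischemia onset, the progressive hyperglycemia, the edema crisis, the progressive hemorrhage episode, the edema event, the transient hypoxia episode, the hemorrhage crisis.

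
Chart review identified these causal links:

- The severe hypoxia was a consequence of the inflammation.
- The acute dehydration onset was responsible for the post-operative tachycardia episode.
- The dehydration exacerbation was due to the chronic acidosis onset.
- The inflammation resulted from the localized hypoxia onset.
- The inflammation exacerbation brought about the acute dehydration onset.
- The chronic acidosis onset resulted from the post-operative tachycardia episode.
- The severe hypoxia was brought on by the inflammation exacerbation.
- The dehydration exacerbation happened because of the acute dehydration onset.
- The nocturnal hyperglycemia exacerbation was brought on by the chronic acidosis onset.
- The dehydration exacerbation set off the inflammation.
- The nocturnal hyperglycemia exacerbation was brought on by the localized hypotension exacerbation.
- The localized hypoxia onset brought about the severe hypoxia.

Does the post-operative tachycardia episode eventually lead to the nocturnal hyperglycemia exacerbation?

There is a causal chain: the post-operative tachycardia episode → the chronic acidosis onset → the nocturnal hyperglycemia exacerbation.

Yes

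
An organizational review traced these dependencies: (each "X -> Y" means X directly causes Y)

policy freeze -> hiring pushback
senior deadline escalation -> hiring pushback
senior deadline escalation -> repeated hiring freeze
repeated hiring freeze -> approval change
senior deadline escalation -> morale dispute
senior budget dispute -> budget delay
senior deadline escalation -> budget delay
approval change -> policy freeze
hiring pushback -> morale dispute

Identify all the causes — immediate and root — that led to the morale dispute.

Immediate causes of the morale dispute: the senior deadline escalation, the hiring pushback.
Further upstream: the repeated hiring freeze, the approval change, the policy freeze.

the approval change, the hiring pushback, the policy freeze, the repeated hiring freeze, the senior deadline escalation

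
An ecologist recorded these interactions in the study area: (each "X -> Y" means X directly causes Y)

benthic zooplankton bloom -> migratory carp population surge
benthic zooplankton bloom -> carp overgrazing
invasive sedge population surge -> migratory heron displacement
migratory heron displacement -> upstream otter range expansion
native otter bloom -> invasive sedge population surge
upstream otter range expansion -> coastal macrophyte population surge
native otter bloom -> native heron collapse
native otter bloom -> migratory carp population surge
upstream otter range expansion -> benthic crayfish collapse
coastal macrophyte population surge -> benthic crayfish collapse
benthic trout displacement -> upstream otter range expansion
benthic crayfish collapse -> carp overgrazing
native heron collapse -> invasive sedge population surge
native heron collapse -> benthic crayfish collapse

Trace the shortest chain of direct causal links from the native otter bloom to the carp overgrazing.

the native otter bloom → the native heron collapse
the native heron collapse → the benthic crayfish collapse
the benthic crayfish collapse → the carp overgrazing
Length: 3 steps.

the native otter bloom → the native heron collapse → the benthic crayfish collapse → the carp overgrazing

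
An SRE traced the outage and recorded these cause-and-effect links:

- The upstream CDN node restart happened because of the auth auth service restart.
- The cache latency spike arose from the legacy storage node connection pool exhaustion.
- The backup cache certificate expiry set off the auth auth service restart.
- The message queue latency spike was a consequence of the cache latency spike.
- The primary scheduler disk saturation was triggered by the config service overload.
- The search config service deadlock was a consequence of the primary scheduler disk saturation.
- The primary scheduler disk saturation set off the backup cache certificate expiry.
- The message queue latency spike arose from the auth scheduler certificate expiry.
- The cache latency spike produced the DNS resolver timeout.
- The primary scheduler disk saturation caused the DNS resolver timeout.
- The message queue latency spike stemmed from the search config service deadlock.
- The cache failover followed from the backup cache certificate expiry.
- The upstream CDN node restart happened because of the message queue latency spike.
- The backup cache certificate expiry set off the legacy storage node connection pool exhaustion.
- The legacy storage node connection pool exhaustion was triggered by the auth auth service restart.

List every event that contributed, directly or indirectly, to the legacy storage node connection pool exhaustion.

Immediate causes of the legacy storage node connection pool exhaustion: the backup cache certificate expiry, the auth auth service restart.
Further upstream: the config service overload, the primary scheduler disk saturation.

the auth auth service restart, the backup cache certificate expiry, the config service overload, the primary scheduler disk saturation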